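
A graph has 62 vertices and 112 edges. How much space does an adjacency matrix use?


Adjacency matrix: V x V grid of entries
Space = V^2 = 62^2 = 62 * 62 = 3844


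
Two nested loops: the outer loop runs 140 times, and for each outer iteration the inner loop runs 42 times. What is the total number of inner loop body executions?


Outer loop: 140 iterations
Inner loop: 42 iterations per outer iteration
Total = 140 * 42 = 5880


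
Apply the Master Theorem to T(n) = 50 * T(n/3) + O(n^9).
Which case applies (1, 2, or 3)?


The Master Theorem: T(n) = a*T(n/b) + O(n^c)
  a = 50, b = 3, c = 9
log_b(a) = log_3(50) ~ 3.561
Compare b^c with a: 3^9 = 19683 > 50, so c > log_b(a).
Since c > log_b(a), Case 3 applies.
T(n) = O(n^9)
Master Theorem case = 3


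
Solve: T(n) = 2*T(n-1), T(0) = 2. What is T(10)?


Unrolling:
T(10) = 2*T(9) = 2^2*T(8) = ... = 2^10*T(0)
= 2^10 * 2
= 1024 * 2 = 2048


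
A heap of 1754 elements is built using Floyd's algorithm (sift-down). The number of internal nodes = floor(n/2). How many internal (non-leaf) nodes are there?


Leaf nodes occupy roughly half the array.
Sift-down is called for each internal node, starting from the last one.
Internal nodes = floor(n/2) = floor(1754/2) = 877


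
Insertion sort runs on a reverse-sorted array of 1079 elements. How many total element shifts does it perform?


Sum of shifts = 1 + 2 + 3 + ... + 1078
= 1079 * 1078 / 2
= 1163162 / 2
= 581581


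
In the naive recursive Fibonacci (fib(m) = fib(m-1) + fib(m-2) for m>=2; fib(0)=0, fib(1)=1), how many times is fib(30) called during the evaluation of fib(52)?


Let N(m) = number of times fib(m) is called while evaluating fib(52).
N(52) = 1 (the initial call).
N(51) = 1 (only fib(52) calls it).
For 1 <= m <= 50: fib(m) is called by fib(m+1) and fib(m+2), so
  N(m) = N(m+1) + N(m+2).
fib(0) is called only by fib(2), so N(0) = N(2).
Walk down from m=52:
  N(52)=1, N(51)=1, N(50)=2, N(49)=3, N(48)=5, N(47)=8, N(46)=13, N(45)=21, N(44)=34, N(43)=55, N(42)=89, N(41)=144, N(40)=233, N(39)=377, N(38)=610, N(37)=987, N(36)=1597, N(35)=2584, N(34)=4181, N(33)=6765, N(32)=10946, N(31)=17711, N(30)=28657
N(30) = 28657


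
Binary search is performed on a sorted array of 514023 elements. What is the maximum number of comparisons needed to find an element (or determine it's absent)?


Binary search halves the search space each comparison:
  Step 1: search space = 514023 -> 257011
  Step 2: search space = 257011 -> 128505
  Step 3: search space = 128505 -> 64252
  Step 4: search space = 64252 -> 32126
  Step 5: search space = 32126 -> 16063
  Step 6: search space = 16063 -> 8031
  Step 7: search space = 8031 -> 4015
  Step 8: search space = 4015 -> 2007
  Step 9: search space = 2007 -> 1003
  Step 10: search space = 1003 -> 501
  Step 11: search space = 501 -> 250
  Step 12: search space = 250 -> 125
  Step 13: search space = 125 -> 62
  Step 14: search space = 62 -> 31
  Step 15: search space = 31 -> 15
  Step 16: search space = 15 -> 7
  Step 17: search space = 7 -> 3
  Step 18: search space = 3 -> 1
  Step 19: search space = 1 (final check)
Maximum comparisons = floor(log2(514023)) + 1 = 18 + 1 = 19


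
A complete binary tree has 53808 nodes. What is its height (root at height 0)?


In a complete binary tree, level k holds nodes 2^k .. 2^(k+1)-1 (1-indexed).
Height = floor(log2(n)) = floor(log2(53808)) = 15
Check: 2^15 = 32768 <= 53808 < 65536 = 2^16


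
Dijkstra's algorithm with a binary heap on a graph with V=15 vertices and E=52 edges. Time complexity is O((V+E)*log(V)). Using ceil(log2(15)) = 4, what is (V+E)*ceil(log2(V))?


Dijkstra with a binary heap: each vertex is extracted once, each edge may relax once.
Each heap operation costs O(log V).
V + E = 15 + 52 = 67
ceil(log2(15)) = 4 (since 2^3 = 8 < 15 <= 16 = 2^4)
Total heap work = (V+E) * ceil(log2(V)) = 67 * 4 = 268


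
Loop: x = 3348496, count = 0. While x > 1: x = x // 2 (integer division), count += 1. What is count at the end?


The variable x halves each step:
x = 3348496 -> 1674248 -> 837124 -> 418562 -> 209281 -> 104640 -> 52320 -> 26160 -> 13080 -> 6540 -> 3270 -> 1635 -> 817 -> 408 -> 204 -> 102 -> 51 -> 25 -> 12 -> 6 -> 3 -> 1
Number of halvings = floor(log2(3348496)) = 21


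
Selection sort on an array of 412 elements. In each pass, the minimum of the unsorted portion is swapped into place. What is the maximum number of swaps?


Selection sort performs one swap per pass:
  Pass 1: find min in positions 0 to 411, swap with position 0
  Pass 2: find min in positions 1 to 411, swap with position 1
  Pass 3: find min in positions 2 to 411, swap with position 2
  Pass 4: find min in positions 3 to 411, swap with position 3
  Pass 5: find min in positions 4 to 411, swap with position 4
  ... (406 more passes)
Total passes (and swaps) = n - 1 = 412 - 1 = 411


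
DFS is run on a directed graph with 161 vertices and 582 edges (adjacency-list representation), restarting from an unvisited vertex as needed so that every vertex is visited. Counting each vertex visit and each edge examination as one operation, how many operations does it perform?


A full DFS traversal processes each vertex exactly once (push/pop on stack).
Each directed edge is examined once.
V = 161, E = 582
V + E = 743


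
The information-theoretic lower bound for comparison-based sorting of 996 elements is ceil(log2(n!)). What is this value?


A binary decision tree of height h has at most 2^h leaves and needs at least n! of them, so h >= ceil(log2(n!)).
996! is far too large to multiply out, so use Stirling's series:
  ln(n!) ~ n ln n - n + (1/2) ln(2 pi n) + 1/(12n)  (error below 1/(360 n^3), negligible here)
  ln(996) = 6.9037473
  n ln n = 996 * 6.9037473 = 6876.1323
  (1/2) ln(2 pi * 996) = (1/2) ln(6258.0526) = 4.3708
  1/(12*996) = 0.0001
  ln(996!) ~ 6876.1323 - 996 + 4.3708 + 0.0001 = 5884.5032
Convert to base 2: log2(996!) = 5884.5032 / ln 2 = 5884.5032 / 0.69314718 = 8489.5436
ceil(8489.5436) = 8490


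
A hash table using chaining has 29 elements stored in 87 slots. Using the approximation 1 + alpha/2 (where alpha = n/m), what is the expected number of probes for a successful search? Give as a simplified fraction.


Load factor alpha = n/m = 29/87
Expected probes = 1 + alpha/2 = 1 + 29/(2*87)
= 1 + 29/174
= 174/174 + 29/174
= 203/174
Simplify: 7/6


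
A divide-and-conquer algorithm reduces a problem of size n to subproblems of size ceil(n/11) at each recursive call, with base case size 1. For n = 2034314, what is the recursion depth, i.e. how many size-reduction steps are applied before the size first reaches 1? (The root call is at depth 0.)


Each step divides the size by 11 (rounding up); after k steps the size is ceil(n/11^k), which equals 1 exactly when 11^k >= n.
So the depth is the smallest k with 11^k >= 2034314, i.e. ceil(log_11(2034314)).
11^6 = 1771561 < 2034314 <= 19487171 = 11^7
Recursion depth = 7


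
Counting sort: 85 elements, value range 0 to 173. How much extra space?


n = 85 (output array)
k = 174 (count array for 174 distinct values)
Extra space = 85 + 174 = 259


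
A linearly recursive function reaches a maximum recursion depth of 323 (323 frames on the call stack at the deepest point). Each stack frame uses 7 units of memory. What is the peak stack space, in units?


Maximum recursion depth = 323 frames
Memory per frame = 7 units
Total stack space = depth * frame_size
= 323 * 7 = 2261


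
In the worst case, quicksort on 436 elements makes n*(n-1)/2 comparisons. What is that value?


Sum of comparisons per partition:
435 + 434 + ... + 1 + 0
= 436 * (436 - 1) / 2
= 436 * 435 / 2
= 94830


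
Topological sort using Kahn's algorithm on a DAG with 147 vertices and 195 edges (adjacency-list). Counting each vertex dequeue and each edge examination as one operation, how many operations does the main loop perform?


Kahn's algorithm:
  1. Compute in-degrees: O(V + E)
  2. Process queue: each vertex dequeued once (O(V))
     each edge examined once (O(E))
Total = V + E = 147 + 195 = 342


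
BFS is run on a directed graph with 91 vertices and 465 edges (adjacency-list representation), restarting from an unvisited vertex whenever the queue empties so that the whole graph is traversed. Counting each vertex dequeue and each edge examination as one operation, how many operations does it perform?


A full BFS traversal dequeues each vertex exactly once and examines each directed edge exactly once.
V = 91 (vertex processing cost)
E = 465 (edge examination cost)
Total operations proportional to V + E = 91 + 465 = 556


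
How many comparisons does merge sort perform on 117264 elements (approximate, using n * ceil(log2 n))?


Recursion depth: ceil(log2(117264)) = 17
Each recursion level merges n = 117264 elements
Total = 117264 * 17 = 1993488


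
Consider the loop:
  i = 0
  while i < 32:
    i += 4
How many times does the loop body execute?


Starting at i = 0, each iteration adds 4.
Iterations until i >= 32:
  Iteration 1: i = 0 -> i = 4
  Iteration 2: i = 4 -> i = 8
  Iteration 3: i = 8 -> i = 12
  Iteration 4: i = 12 -> i = 16
  Iteration 5: i = 16 -> i = 20
  Iteration 6: i = 20 -> i = 24
  Iteration 7: i = 24 -> i = 28
  Iteration 8: i = 28 -> i = 32
Total iterations = ceil(32/4) = 8


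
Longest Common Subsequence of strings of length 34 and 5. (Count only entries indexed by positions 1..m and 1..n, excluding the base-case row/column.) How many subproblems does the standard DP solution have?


DP table indexed by positions in both strings.
First string: 34 positions
Second string: 5 positions
Total = 34 * 5 = 170


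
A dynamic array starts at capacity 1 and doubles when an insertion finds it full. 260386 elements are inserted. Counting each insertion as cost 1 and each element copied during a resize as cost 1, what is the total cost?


n = 260386
Insertion costs: 260386
Resizes copy 1, 2, 4, ... up to the largest power of 2 that is <= n-1 = 260385, i.e. 131072.
Copy costs = 1 + 2 + 4 + 8 + 16 + 32 + 64 + 128 + 256 + 512 + 1024 + 2048 + 4096 + 8192 + 16384 + 32768 + 65536 + 131072 = 262143
Total = 260386 + 262143 = 522529


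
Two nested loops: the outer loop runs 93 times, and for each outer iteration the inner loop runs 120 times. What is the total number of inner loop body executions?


Outer loop: 93 iterations
Inner loop: 120 iterations per outer iteration
Total = 93 * 120 = 11160


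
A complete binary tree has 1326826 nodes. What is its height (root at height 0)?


In a complete binary tree, level k holds nodes 2^k .. 2^(k+1)-1 (1-indexed).
Height = floor(log2(n)) = floor(log2(1326826)) = 20
Check: 2^20 = 1048576 <= 1326826 < 2097152 = 2^21


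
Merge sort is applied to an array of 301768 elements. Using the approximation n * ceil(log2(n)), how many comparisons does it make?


Merge sort divides the array into halves recursively.
Number of levels = ceil(log2(301768)) = 19
At each level, approximately n = 301768 comparisons are needed for merging.
Total comparisons ~ n * ceil(log2(n)) = 301768 * 19 = 5733592


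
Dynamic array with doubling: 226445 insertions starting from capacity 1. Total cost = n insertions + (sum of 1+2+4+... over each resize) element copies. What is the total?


n = 226445
Insertion costs: 226445
Resizes copy 1, 2, 4, ... up to the largest power of 2 that is <= n-1 = 226444, i.e. 131072.
Copy costs = 1 + 2 + 4 + 8 + 16 + 32 + 64 + 128 + 256 + 512 + 1024 + 2048 + 4096 + 8192 + 16384 + 32768 + 65536 + 131072 = 262143
Total = 226445 + 262143 = 488588


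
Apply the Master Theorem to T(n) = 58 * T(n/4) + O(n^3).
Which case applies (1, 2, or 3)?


The Master Theorem: T(n) = a*T(n/b) + O(n^c)
  a = 58, b = 4, c = 3
log_b(a) = log_4(58) ~ 2.929
Compare b^c with a: 4^3 = 64 > 58, so c > log_b(a).
Since c > log_b(a), Case 3 applies.
T(n) = O(n^3)
Master Theorem case = 3


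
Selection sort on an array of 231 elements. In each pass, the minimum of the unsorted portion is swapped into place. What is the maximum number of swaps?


Selection sort performs one swap per pass:
  Pass 1: find min in positions 0 to 230, swap with position 0
  Pass 2: find min in positions 1 to 230, swap with position 1
  Pass 3: find min in positions 2 to 230, swap with position 2
  Pass 4: find min in positions 3 to 230, swap with position 3
  Pass 5: find min in positions 4 to 230, swap with position 4
  ... (225 more passes)
Total passes (and swaps) = n - 1 = 231 - 1 = 230


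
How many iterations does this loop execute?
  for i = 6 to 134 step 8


The loop variable i takes values starting at 6 and increments by 8 each iteration.
Sequence: i = 6, 14, 22, 30, 38, 46, 54, 62, 70, ...
The upper bound 134 is inclusive, so the count is floor((last - first) / step) + 1:
floor((134 - 6) / 8) + 1 = floor(128/8) + 1 = 16 + 1 = 17


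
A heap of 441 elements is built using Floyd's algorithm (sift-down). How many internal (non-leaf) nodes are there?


Leaf nodes occupy roughly half the array.
Sift-down is called for each internal node, starting from the last one.
Internal nodes = floor(n/2) = floor(441/2) = 220


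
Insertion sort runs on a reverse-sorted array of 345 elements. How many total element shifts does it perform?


Sum of shifts = 1 + 2 + 3 + ... + 344
= 345 * 344 / 2
= 118680 / 2
= 59340


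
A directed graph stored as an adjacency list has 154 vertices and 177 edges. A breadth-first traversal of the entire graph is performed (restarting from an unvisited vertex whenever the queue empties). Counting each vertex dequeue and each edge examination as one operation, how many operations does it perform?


A full BFS traversal dequeues each vertex once and examines each edge once.
Vertex visits: 154
Edge visits: 177
V + E = 154 + 177 = 331


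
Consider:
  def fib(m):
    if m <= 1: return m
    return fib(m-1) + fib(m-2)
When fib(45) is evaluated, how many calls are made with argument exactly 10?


Let N(m) = number of times fib(m) is called while evaluating fib(45).
N(45) = 1 (the initial call).
N(44) = 1 (only fib(45) calls it).
For 1 <= m <= 43: fib(m) is called by fib(m+1) and fib(m+2), so
  N(m) = N(m+1) + N(m+2).
fib(0) is called only by fib(2), so N(0) = N(2).
Walk down from m=45:
  N(45)=1, N(44)=1, N(43)=2, N(42)=3, N(41)=5, N(40)=8, N(39)=13, N(38)=21, N(37)=34, N(36)=55, N(35)=89, N(34)=144, N(33)=233, N(32)=377, N(31)=610, N(30)=987, N(29)=1597, N(28)=2584, N(27)=4181, N(26)=6765, N(25)=10946, N(24)=17711, N(23)=28657, N(22)=46368, N(21)=75025, N(20)=121393, N(19)=196418, N(18)=317811, N(17)=514229, N(16)=832040, N(15)=1346269, N(14)=2178309, N(13)=3524578, N(12)=5702887, N(11)=9227465, N(10)=14930352
N(10) = 14930352


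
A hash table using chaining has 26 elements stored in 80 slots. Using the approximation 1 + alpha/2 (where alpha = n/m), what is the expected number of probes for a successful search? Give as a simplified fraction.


Load factor alpha = n/m = 26/80
Expected probes = 1 + alpha/2 = 1 + 26/(2*80)
= 1 + 26/160
= 160/160 + 26/160
= 186/160
Simplify: 93/80


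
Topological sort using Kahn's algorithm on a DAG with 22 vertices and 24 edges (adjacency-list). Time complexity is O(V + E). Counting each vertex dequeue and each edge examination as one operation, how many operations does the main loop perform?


Kahn's algorithm:
  1. Compute in-degrees: O(V + E)
  2. Process queue: each vertex dequeued once (O(V))
     each edge examined once (O(E))
Total = V + E = 22 + 24 = 46


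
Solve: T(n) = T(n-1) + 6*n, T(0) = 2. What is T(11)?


Expanding the recurrence:
T(11) = T(10) + 6*11
       = T(9) + 6*10 + 6*11
       ...
       = T(0) + 6*(1 + 2 + ... + 11)
       = 2 + 6 * 11*12/2
       = 2 + 6 * 66
       = 2 + 396 = 398


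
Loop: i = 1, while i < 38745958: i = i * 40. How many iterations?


i multiplies by 40 each step:
i = 1 -> 40 -> 1600 -> 64000 -> 2560000 -> 102400000 (stop)
Iterations = ceil(log_40(38745958)) = 5


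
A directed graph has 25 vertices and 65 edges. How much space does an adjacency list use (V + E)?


Adjacency list: one list head per vertex + one entry per edge
Vertex heads: 25
Edge entries: 65
Total = 25 + 65 = 90


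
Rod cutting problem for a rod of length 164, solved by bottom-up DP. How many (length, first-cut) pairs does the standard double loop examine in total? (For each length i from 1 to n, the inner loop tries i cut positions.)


For each subproblem length i = 1..164, the inner loop considers i possible first cuts.
Total = 1 + 2 + ... + 164
= 164*(164+1)/2
= 164*165/2 = 13530


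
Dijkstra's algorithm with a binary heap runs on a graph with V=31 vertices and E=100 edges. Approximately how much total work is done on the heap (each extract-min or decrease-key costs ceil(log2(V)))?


Dijkstra with a binary heap: each vertex is extracted once, each edge may relax once.
Each heap operation costs O(log V).
V + E = 31 + 100 = 131
ceil(log2(31)) = 5 (since 2^4 = 16 < 31 <= 32 = 2^5)
Total heap work = (V+E) * ceil(log2(V)) = 131 * 5 = 655


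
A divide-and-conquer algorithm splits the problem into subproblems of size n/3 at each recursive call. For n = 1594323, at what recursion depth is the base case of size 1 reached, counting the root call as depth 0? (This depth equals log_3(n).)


At each depth, the problem size is divided by 3:
  Depth 0: problem size = 1594323
  Depth 1: problem size = 531441
  Depth 2: problem size = 177147
  Depth 3: problem size = 59049
  Depth 4: problem size = 19683
  Depth 5: problem size = 6561
  Depth 6: problem size = 2187
  Depth 7: problem size = 729
  Depth 8: problem size = 243
  Depth 9: problem size = 81
  Depth 10: problem size = 27
  Depth 11: problem size = 9
  Depth 12: problem size = 3
  Depth 13: problem size = 1 (base case)
The base case is reached at depth log_3(1594323) = 13 (the tree has 14 levels counting depth 0, but the depth asked for is 13).
Recursion depth = 13


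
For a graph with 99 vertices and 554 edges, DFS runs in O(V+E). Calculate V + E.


A full DFS traversal visits each vertex once and examines each edge once.
V = 99
E = 554
Sum = 99 + 554 = 653


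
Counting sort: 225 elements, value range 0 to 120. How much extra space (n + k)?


n = 225 (output array)
k = 121 (count array for 121 distinct values)
Extra space = 225 + 121 = 346


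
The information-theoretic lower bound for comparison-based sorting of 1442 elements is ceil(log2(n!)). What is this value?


A binary decision tree of height h has at most 2^h leaves and needs at least n! of them, so h >= ceil(log2(n!)).
1442! is far too large to multiply out, so use Stirling's series:
  ln(n!) ~ n ln n - n + (1/2) ln(2 pi n) + 1/(12n)  (error below 1/(360 n^3), negligible here)
  ln(1442) = 7.2737863
  n ln n = 1442 * 7.2737863 = 10488.7998
  (1/2) ln(2 pi * 1442) = (1/2) ln(9060.3532) = 4.5558
  1/(12*1442) = 0.0001
  ln(1442!) ~ 10488.7998 - 1442 + 4.5558 + 0.0001 = 9051.3557
Convert to base 2: log2(1442!) = 9051.3557 / ln 2 = 9051.3557 / 0.69314718 = 13058.3460
ceil(13058.3460) = 13059


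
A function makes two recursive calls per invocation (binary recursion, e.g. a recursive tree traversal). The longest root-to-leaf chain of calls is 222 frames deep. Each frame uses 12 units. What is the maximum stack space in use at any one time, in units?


Binary recursion: the two calls run one after the other, so only one root-to-leaf chain of frames is on the stack at a time.
Maximum depth (longest chain) = 222 frames
Each frame = 12 units
Max stack space = 222 * 12 = 2664


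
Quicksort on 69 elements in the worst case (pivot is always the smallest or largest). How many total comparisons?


In the worst case, each partition step picks the worst pivot:
  Partition 1: 68 comparisons (n-1 elements to compare)
  Partition 2: 67 comparisons
  Partition 3: 66 comparisons
  Partition 4: 65 comparisons
  Partition 5: 64 comparisons
  ...
  Last partition: 0 comparisons
Total = (n-1) + (n-2) + ... + 1 + 0 = n*(n-1)/2
= 69*68/2 = 2346


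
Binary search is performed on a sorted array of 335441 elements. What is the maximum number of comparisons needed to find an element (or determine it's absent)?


Binary search halves the search space each comparison:
  Step 1: search space = 335441 -> 167720
  Step 2: search space = 167720 -> 83860
  Step 3: search space = 83860 -> 41930
  Step 4: search space = 41930 -> 20965
  Step 5: search space = 20965 -> 10482
  Step 6: search space = 10482 -> 5241
  Step 7: search space = 5241 -> 2620
  Step 8: search space = 2620 -> 1310
  Step 9: search space = 1310 -> 655
  Step 10: search space = 655 -> 327
  Step 11: search space = 327 -> 163
  Step 12: search space = 163 -> 81
  Step 13: search space = 81 -> 40
  Step 14: search space = 40 -> 20
  Step 15: search space = 20 -> 10
  Step 16: search space = 10 -> 5
  Step 17: search space = 5 -> 2
  Step 18: search space = 2 -> 1
  Step 19: search space = 1 (final check)
Maximum comparisons = floor(log2(335441)) + 1 = 18 + 1 = 19


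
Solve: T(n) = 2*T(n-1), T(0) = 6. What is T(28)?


Unrolling:
T(28) = 2*T(27) = 2^2*T(26) = ... = 2^28*T(0)
= 2^28 * 6
= 268435456 * 6 = 1610612736


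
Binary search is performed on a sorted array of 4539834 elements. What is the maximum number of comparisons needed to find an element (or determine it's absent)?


Binary search halves the search space each comparison:
  Step 1: search space = 4539834 -> 2269917
  Step 2: search space = 2269917 -> 1134958
  Step 3: search space = 1134958 -> 567479
  Step 4: search space = 567479 -> 283739
  Step 5: search space = 283739 -> 141869
  Step 6: search space = 141869 -> 70934
  Step 7: search space = 70934 -> 35467
  Step 8: search space = 35467 -> 17733
  Step 9: search space = 17733 -> 8866
  Step 10: search space = 8866 -> 4433
  Step 11: search space = 4433 -> 2216
  Step 12: search space = 2216 -> 1108
  Step 13: search space = 1108 -> 554
  Step 14: search space = 554 -> 277
  Step 15: search space = 277 -> 138
  Step 16: search space = 138 -> 69
  Step 17: search space = 69 -> 34
  Step 18: search space = 34 -> 17
  Step 19: search space = 17 -> 8
  Step 20: search space = 8 -> 4
  Step 21: search space = 4 -> 2
  Step 22: search space = 2 -> 1
  Step 23: search space = 1 (final check)
Maximum comparisons = floor(log2(4539834)) + 1 = 22 + 1 = 23


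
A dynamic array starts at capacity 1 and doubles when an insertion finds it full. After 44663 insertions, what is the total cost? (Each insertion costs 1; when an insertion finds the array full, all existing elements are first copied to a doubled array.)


Insertion cost: 44663 (one per element)
Resizes occur just before inserting elements 2, 3, 5, 9, ...
Elements copied at each resize: 1 + 2 + 4 + 8 + 16 + 32 + 64 + 128 + 256 + 512 + 1024 + 2048 + 4096 + 8192 + 16384 + 32768
Sum of copies = 65535 (geometric series: 2^k - 1)
Total = 44663 + 65535 = 110198


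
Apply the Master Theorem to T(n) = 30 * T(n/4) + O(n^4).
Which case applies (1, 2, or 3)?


The Master Theorem: T(n) = a*T(n/b) + O(n^c)
  a = 30, b = 4, c = 4
log_b(a) = log_4(30) ~ 2.453
Compare b^c with a: 4^4 = 256 > 30, so c > log_b(a).
Since c > log_b(a), Case 3 applies.
T(n) = O(n^4)
Master Theorem case = 3


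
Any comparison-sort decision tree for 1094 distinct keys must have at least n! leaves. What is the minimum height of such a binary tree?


A binary decision tree of height h has at most 2^h leaves and needs at least n! of them, so h >= ceil(log2(n!)).
1094! is far too large to multiply out, so use Stirling's series:
  ln(n!) ~ n ln n - n + (1/2) ln(2 pi n) + 1/(12n)  (error below 1/(360 n^3), negligible here)
  ln(1094) = 6.9975960
  n ln n = 1094 * 6.9975960 = 7655.3700
  (1/2) ln(2 pi * 1094) = (1/2) ln(6873.8047) = 4.4177
  1/(12*1094) = 0.0001
  ln(1094!) ~ 7655.3700 - 1094 + 4.4177 + 0.0001 = 6565.7878
Convert to base 2: log2(1094!) = 6565.7878 / ln 2 = 6565.7878 / 0.69314718 = 9472.4295
ceil(9472.4295) = 9473


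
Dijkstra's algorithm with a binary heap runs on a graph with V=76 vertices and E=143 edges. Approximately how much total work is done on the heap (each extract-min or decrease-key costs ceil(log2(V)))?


Dijkstra with a binary heap: each vertex is extracted once, each edge may relax once.
Each heap operation costs O(log V).
V + E = 76 + 143 = 219
ceil(log2(76)) = 7 (since 2^6 = 64 < 76 <= 128 = 2^7)
Total heap work = (V+E) * ceil(log2(V)) = 219 * 7 = 1533


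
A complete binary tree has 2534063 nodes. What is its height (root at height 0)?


In a complete binary tree, level k holds nodes 2^k .. 2^(k+1)-1 (1-indexed).
Height = floor(log2(n)) = floor(log2(2534063)) = 21
Check: 2^21 = 2097152 <= 2534063 < 4194304 = 2^22


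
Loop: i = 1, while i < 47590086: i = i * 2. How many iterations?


i multiplies by 2 each step:
i = 1 -> 2 -> 4 -> 8 -> 16 -> 32 -> 64 -> 128 -> 256 -> 512 -> 1024 -> 2048 -> 4096 -> 8192 -> 16384 -> 32768 -> 65536 -> 131072 -> 262144 -> 524288 -> 1048576 -> 2097152 -> 4194304 -> 8388608 -> 16777216 -> 33554432 -> 67108864 (stop)
Iterations = ceil(log_2(47590086)) = 26


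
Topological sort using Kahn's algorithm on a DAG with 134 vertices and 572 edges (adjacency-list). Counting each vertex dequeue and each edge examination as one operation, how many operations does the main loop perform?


Kahn's algorithm:
  1. Compute in-degrees: O(V + E)
  2. Process queue: each vertex dequeued once (O(V))
     each edge examined once (O(E))
Total = V + E = 134 + 572 = 706


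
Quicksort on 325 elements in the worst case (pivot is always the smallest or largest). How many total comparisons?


In the worst case, each partition step picks the worst pivot:
  Partition 1: 324 comparisons (n-1 elements to compare)
  Partition 2: 323 comparisons
  Partition 3: 322 comparisons
  Partition 4: 321 comparisons
  Partition 5: 320 comparisons
  ...
  Last partition: 0 comparisons
Total = (n-1) + (n-2) + ... + 1 + 0 = n*(n-1)/2
= 325*324/2 = 52650


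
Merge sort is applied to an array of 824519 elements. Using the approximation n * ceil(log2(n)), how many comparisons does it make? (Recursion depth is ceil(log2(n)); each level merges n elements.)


Merge sort divides the array into halves recursively.
Number of levels = ceil(log2(824519)) = 20
At each level, approximately n = 824519 comparisons are needed for merging.
Total comparisons ~ n * ceil(log2(n)) = 824519 * 20 = 16490380


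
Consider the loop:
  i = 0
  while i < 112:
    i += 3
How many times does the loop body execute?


Starting at i = 0, each iteration adds 3.
Iterations until i >= 112:
  Iteration 1: i = 0 -> i = 3
  Iteration 2: i = 3 -> i = 6
  Iteration 3: i = 6 -> i = 9
  Iteration 4: i = 9 -> i = 12
  Iteration 5: i = 12 -> i = 15
  Iteration 6: i = 15 -> i = 18
  Iteration 7: i = 18 -> i = 21
  Iteration 8: i = 21 -> i = 24
  ... continuing ...
Total iterations = ceil(112/3) = 38


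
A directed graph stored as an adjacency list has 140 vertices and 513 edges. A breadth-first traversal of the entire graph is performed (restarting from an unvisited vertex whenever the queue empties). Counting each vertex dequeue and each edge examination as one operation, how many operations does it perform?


A full BFS traversal dequeues each vertex once and examines each edge once.
Vertex visits: 140
Edge visits: 513
V + E = 140 + 513 = 653


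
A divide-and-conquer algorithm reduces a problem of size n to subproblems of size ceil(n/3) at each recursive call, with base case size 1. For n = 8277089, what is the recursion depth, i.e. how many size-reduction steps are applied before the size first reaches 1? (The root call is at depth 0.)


Each step divides the size by 3 (rounding up); after k steps the size is ceil(n/3^k), which equals 1 exactly when 3^k >= n.
So the depth is the smallest k with 3^k >= 8277089, i.e. ceil(log_3(8277089)).
3^14 = 4782969 < 8277089 <= 14348907 = 3^15
Recursion depth = 15


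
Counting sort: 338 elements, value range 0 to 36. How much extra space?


n = 338 (output array)
k = 37 (count array for 37 distinct values)
Extra space = 338 + 37 = 375


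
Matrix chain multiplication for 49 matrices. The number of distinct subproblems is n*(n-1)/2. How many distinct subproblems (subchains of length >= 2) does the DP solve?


Subproblems are indexed by (i, j) where i < j.
Number of such pairs = n*(n-1)/2
= 49 * 48 / 2
= 1176


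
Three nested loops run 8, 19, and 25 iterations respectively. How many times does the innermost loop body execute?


Loop 1 (outermost): 8 iterations
Loop 2 (middle): 19 iterations per outer
Loop 3 (innermost): 25 iterations per middle
Total = 8 * 19 * 25 = 3800


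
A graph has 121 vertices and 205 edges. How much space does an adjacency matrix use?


Adjacency matrix: V x V grid of entries
Space = V^2 = 121^2 = 121 * 121 = 14641


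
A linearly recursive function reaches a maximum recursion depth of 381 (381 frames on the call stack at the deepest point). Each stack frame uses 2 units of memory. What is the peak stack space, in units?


Maximum recursion depth = 381 frames
Memory per frame = 2 units
Total stack space = depth * frame_size
= 381 * 2 = 762


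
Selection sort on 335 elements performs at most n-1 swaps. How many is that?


Each of the 334 passes places one element in its final position.
Pass 1: swap minimum into position 0
Pass 2: swap minimum of remaining into position 1
...
Pass 334: last two elements, one swap
Maximum swaps = 335 - 1 = 334


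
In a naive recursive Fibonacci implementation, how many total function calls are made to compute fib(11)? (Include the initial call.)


Let C(m) = total calls to evaluate fib(m). Then C(0)=C(1)=1, and
C(m) = 1 + C(m-1) + C(m-2) for m >= 2.
Build the table (each entry = 1 + previous two):
  C(0) = 1
  C(1) = 1
  C(2) = 1 + 1 + 1 = 3
  C(3) = 1 + 3 + 1 = 5
  C(4) = 1 + 5 + 3 = 9
  C(5) = 1 + 9 + 5 = 15
  C(6) = 1 + 15 + 9 = 25
  C(7) = 1 + 25 + 15 = 41
  C(8) = 1 + 41 + 25 = 67
  C(9) = 1 + 67 + 41 = 109
  C(10) = 1 + 109 + 67 = 177
  C(11) = 1 + 177 + 109 = 287
Total calls for fib(11) = 287


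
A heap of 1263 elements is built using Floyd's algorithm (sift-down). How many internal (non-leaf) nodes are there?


Leaf nodes occupy roughly half the array.
Sift-down is called for each internal node, starting from the last one.
Internal nodes = floor(n/2) = floor(1263/2) = 631


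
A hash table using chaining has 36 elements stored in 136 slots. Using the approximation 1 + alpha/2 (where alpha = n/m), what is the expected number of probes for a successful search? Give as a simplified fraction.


Load factor alpha = n/m = 36/136
Expected probes = 1 + alpha/2 = 1 + 36/(2*136)
= 1 + 36/272
= 272/272 + 36/272
= 308/272
Simplify: 77/68


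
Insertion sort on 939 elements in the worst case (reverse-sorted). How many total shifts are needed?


In the worst case (reverse-sorted), each element shifts past all previous:
  Element 1: 1 shifts
  Element 2: 2 shifts
  Element 3: 3 shifts
  Element 4: 4 shifts
  Element 5: 5 shifts
  ...
  Element 938: 938 shifts
Total = 1 + 2 + ... + 938
= 939*(939-1)/2 = 440391


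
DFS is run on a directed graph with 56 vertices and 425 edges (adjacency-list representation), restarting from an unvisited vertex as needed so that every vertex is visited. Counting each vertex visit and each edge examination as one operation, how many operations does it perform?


A full DFS traversal processes each vertex exactly once (push/pop on stack).
Each directed edge is examined once.
V = 56, E = 425
V + E = 481


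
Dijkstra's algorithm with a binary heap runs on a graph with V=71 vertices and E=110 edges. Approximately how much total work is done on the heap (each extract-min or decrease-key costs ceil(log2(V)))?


Dijkstra with a binary heap: each vertex is extracted once, each edge may relax once.
Each heap operation costs O(log V).
V + E = 71 + 110 = 181
ceil(log2(71)) = 7 (since 2^6 = 64 < 71 <= 128 = 2^7)
Total heap work = (V+E) * ceil(log2(V)) = 181 * 7 = 1267


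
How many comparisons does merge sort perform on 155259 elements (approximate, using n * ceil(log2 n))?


Recursion depth: ceil(log2(155259)) = 18
Each recursion level merges n = 155259 elements
Total = 155259 * 18 = 2794662


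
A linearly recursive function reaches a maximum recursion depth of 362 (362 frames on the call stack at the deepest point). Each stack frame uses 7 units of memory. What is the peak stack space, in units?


Maximum recursion depth = 362 frames
Memory per frame = 7 units
Total stack space = depth * frame_size
= 362 * 7 = 2534


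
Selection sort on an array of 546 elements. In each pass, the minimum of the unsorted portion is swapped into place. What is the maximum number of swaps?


Selection sort performs one swap per pass:
  Pass 1: find min in positions 0 to 545, swap with position 0
  Pass 2: find min in positions 1 to 545, swap with position 1
  Pass 3: find min in positions 2 to 545, swap with position 2
  Pass 4: find min in positions 3 to 545, swap with position 3
  Pass 5: find min in positions 4 to 545, swap with position 4
  ... (540 more passes)
Total passes (and swaps) = n - 1 = 546 - 1 = 545


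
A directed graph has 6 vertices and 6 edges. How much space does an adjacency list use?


Adjacency list: one list head per vertex + one entry per edge
Vertex heads: 6
Edge entries: 6
Total = 6 + 6 = 12


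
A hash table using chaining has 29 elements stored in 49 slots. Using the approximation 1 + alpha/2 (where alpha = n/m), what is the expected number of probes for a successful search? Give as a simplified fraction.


Load factor alpha = n/m = 29/49
Expected probes = 1 + alpha/2 = 1 + 29/(2*49)
= 1 + 29/98
= 98/98 + 29/98
= 127/98


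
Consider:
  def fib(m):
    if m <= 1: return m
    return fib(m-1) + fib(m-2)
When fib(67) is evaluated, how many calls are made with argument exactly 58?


Let N(m) = number of times fib(m) is called while evaluating fib(67).
N(67) = 1 (the initial call).
N(66) = 1 (only fib(67) calls it).
For 1 <= m <= 65: fib(m) is called by fib(m+1) and fib(m+2), so
  N(m) = N(m+1) + N(m+2).
fib(0) is called only by fib(2), so N(0) = N(2).
Walk down from m=67:
  N(67)=1, N(66)=1, N(65)=2, N(64)=3, N(63)=5, N(62)=8, N(61)=13, N(60)=21, N(59)=34, N(58)=55
N(58) = 55


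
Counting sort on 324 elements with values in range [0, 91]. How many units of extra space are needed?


Output array size: 324 (to store sorted result)
Count array size: 92 (one slot per possible value, range 0 to 91)
Total extra space = 324 + 92 = 416


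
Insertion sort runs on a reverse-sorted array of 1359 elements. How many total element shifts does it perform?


Sum of shifts = 1 + 2 + 3 + ... + 1358
= 1359 * 1358 / 2
= 1845522 / 2
= 922761


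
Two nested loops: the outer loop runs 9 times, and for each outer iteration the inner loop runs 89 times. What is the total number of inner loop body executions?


Outer loop: 9 iterations
Inner loop: 89 iterations per outer iteration
Total = 9 * 89 = 801


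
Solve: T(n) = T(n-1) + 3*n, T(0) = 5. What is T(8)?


Expanding the recurrence:
T(8) = T(7) + 3*8
       = T(6) + 3*7 + 3*8
       ...
       = T(0) + 3*(1 + 2 + ... + 8)
       = 5 + 3 * 8*9/2
       = 5 + 3 * 36
       = 5 + 108 = 113


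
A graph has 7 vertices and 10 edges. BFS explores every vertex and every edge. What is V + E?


A full BFS traversal dequeues each vertex once and examines each edge once.
Vertex visits: 7
Edge visits: 10
V + E = 7 + 10 = 17


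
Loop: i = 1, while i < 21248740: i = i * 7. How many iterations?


i multiplies by 7 each step:
i = 1 -> 7 -> 49 -> 343 -> 2401 -> 16807 -> 117649 -> 823543 -> 5764801 -> 40353607 (stop)
Iterations = ceil(log_7(21248740)) = 9


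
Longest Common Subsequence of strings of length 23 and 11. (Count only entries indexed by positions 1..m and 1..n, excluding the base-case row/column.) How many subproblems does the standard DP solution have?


DP table indexed by positions in both strings.
First string: 23 positions
Second string: 11 positions
Total = 23 * 11 = 253


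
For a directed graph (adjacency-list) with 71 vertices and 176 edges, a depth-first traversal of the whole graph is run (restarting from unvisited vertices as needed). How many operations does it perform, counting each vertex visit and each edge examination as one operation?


A full DFS traversal visits each vertex once and examines each edge once.
V = 71
E = 176
Sum = 71 + 176 = 247


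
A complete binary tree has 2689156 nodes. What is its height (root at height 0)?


In a complete binary tree, level k holds nodes 2^k .. 2^(k+1)-1 (1-indexed).
Height = floor(log2(n)) = floor(log2(2689156)) = 21
Check: 2^21 = 2097152 <= 2689156 < 4194304 = 2^22


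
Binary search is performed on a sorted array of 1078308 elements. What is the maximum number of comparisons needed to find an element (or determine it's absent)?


Binary search halves the search space each comparison:
  Step 1: search space = 1078308 -> 539154
  Step 2: search space = 539154 -> 269577
  Step 3: search space = 269577 -> 134788
  Step 4: search space = 134788 -> 67394
  Step 5: search space = 67394 -> 33697
  Step 6: search space = 33697 -> 16848
  Step 7: search space = 16848 -> 8424
  Step 8: search space = 8424 -> 4212
  Step 9: search space = 4212 -> 2106
  Step 10: search space = 2106 -> 1053
  Step 11: search space = 1053 -> 526
  Step 12: search space = 526 -> 263
  Step 13: search space = 263 -> 131
  Step 14: search space = 131 -> 65
  Step 15: search space = 65 -> 32
  Step 16: search space = 32 -> 16
  Step 17: search space = 16 -> 8
  Step 18: search space = 8 -> 4
  Step 19: search space = 4 -> 2
  Step 20: search space = 2 -> 1
  Step 21: search space = 1 (final check)
Maximum comparisons = floor(log2(1078308)) + 1 = 20 + 1 = 21


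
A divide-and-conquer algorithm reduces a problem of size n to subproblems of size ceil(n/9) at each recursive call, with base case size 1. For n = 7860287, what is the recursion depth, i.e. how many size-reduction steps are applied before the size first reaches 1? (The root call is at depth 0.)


Each step divides the size by 9 (rounding up); after k steps the size is ceil(n/9^k), which equals 1 exactly when 9^k >= n.
So the depth is the smallest k with 9^k >= 7860287, i.e. ceil(log_9(7860287)).
9^7 = 4782969 < 7860287 <= 43046721 = 9^8
Recursion depth = 8


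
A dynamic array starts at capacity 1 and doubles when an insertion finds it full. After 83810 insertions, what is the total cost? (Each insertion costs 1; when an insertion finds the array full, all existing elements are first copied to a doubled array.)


Insertion cost: 83810 (one per element)
Resizes occur just before inserting elements 2, 3, 5, 9, ...
Elements copied at each resize: 1 + 2 + 4 + 8 + 16 + 32 + 64 + 128 + 256 + 512 + 1024 + 2048 + 4096 + 8192 + 16384 + 32768 + 65536
Sum of copies = 131071 (geometric series: 2^k - 1)
Total = 83810 + 131071 = 214881


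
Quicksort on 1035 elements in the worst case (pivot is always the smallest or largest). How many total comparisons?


In the worst case, each partition step picks the worst pivot:
  Partition 1: 1034 comparisons (n-1 elements to compare)
  Partition 2: 1033 comparisons
  Partition 3: 1032 comparisons
  Partition 4: 1031 comparisons
  Partition 5: 1030 comparisons
  ...
  Last partition: 0 comparisons
Total = (n-1) + (n-2) + ... + 1 + 0 = n*(n-1)/2
= 1035*1034/2 = 535095


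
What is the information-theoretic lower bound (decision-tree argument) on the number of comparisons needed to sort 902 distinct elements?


A binary decision tree of height h has at most 2^h leaves and needs at least n! of them, so h >= ceil(log2(n!)).
902! is far too large to multiply out, so use Stirling's series:
  ln(n!) ~ n ln n - n + (1/2) ln(2 pi n) + 1/(12n)  (error below 1/(360 n^3), negligible here)
  ln(902) = 6.8046145
  n ln n = 902 * 6.8046145 = 6137.7623
  (1/2) ln(2 pi * 902) = (1/2) ln(5667.4331) = 4.3212
  1/(12*902) = 0.0001
  ln(902!) ~ 6137.7623 - 902 + 4.3212 + 0.0001 = 5240.0836
Convert to base 2: log2(902!) = 5240.0836 / ln 2 = 5240.0836 / 0.69314718 = 7559.8426
ceil(7559.8426) = 7560
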